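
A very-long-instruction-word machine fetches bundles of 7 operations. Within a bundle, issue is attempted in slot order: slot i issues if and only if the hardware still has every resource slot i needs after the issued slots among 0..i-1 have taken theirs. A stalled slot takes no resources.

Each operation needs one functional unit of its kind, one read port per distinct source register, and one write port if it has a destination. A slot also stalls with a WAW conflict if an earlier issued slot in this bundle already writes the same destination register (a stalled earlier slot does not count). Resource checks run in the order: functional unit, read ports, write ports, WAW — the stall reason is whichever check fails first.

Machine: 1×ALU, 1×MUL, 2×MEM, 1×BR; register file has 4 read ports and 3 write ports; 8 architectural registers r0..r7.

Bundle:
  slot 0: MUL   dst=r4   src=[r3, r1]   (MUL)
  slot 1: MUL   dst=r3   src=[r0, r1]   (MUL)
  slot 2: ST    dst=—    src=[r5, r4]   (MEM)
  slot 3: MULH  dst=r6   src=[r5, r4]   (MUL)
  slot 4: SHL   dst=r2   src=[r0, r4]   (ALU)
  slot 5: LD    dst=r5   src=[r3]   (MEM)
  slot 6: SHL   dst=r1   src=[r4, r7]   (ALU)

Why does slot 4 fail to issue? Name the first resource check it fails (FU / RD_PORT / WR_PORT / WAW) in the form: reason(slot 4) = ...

#0 MUL src=r3,r1 dispatched  <A:1 Mu:0 Ld:2 B:1 rd:2 wr:2>
#1 MUL src=r0,r1 held:FU  <A:1 Mu:0 Ld:2 B:1 rd:2 wr:2>
#2 MEM src=r5,r4 dispatched  <A:1 Mu:0 Ld:1 B:1 rd:0 wr:2>
#3 MUL src=r5,r4 held:FU  <A:1 Mu:0 Ld:1 B:1 rd:0 wr:2>
#4 ALU src=r0,r4 held:RD_PORT  <A:1 Mu:0 Ld:1 B:1 rd:0 wr:2>
#5 MEM src=r3 held:RD_PORT  <A:1 Mu:0 Ld:1 B:1 rd:0 wr:2>
#6 ALU src=r4,r7 held:RD_PORT  <A:1 Mu:0 Ld:1 B:1 rd:0 wr:2>

reason(slot 4) = RD_PORT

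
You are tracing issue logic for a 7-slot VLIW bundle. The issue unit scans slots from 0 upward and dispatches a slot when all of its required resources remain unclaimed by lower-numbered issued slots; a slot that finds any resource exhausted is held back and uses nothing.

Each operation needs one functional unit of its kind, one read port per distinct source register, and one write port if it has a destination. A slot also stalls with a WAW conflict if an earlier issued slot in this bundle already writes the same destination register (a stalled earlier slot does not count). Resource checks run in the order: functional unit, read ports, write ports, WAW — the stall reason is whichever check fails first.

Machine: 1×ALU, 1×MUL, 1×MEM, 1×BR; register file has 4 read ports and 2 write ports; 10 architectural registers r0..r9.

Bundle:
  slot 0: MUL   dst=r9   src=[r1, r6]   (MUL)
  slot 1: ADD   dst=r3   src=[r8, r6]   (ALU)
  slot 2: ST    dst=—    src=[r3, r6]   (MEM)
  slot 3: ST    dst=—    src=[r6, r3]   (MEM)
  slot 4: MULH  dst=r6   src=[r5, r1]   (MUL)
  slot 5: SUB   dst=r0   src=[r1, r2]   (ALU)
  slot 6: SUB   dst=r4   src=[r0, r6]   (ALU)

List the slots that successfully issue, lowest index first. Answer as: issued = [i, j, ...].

[0] MUL needs rd=2 wr=1: ok; after: ALU=1 MUL=0 MEM=1 BR=1, R=2, W=1
[1] ALU needs rd=2 wr=1: ok; after: ALU=0 MUL=0 MEM=1 BR=1, R=0, W=0
[2] MEM needs rd=2 wr=0: RD_PORT; after: ALU=0 MUL=0 MEM=1 BR=1, R=0, W=0
[3] MEM needs rd=2 wr=0: RD_PORT; after: ALU=0 MUL=0 MEM=1 BR=1, R=0, W=0
[4] MUL needs rd=2 wr=1: FU; after: ALU=0 MUL=0 MEM=1 BR=1, R=0, W=0
[5] ALU needs rd=2 wr=1: FU; after: ALU=0 MUL=0 MEM=1 BR=1, R=0, W=0
[6] ALU needs rd=2 wr=1: FU; after: ALU=0 MUL=0 MEM=1 BR=1, R=0, W=0

issued = [0, 1]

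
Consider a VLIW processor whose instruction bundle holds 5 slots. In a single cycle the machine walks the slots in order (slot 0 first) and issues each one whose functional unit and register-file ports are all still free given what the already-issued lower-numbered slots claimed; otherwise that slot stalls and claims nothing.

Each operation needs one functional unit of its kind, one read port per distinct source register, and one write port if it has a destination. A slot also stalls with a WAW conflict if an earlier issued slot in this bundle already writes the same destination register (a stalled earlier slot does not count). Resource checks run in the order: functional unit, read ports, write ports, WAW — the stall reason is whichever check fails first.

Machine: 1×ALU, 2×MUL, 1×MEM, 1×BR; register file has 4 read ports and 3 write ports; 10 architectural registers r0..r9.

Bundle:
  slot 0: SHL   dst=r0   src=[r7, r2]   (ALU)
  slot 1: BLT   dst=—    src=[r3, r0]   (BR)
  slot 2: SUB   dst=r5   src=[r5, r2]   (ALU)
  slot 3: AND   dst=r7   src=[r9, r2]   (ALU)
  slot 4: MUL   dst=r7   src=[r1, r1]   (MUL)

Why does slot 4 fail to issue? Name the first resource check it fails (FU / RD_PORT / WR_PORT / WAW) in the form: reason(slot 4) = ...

reason(slot 4) = RD_PORT

[0] ALU needs rd=2 wr=1: ok; after: ALU=0 MUL=2 MEM=1 BR=1, R=2, W=2
[1] BR needs rd=2 wr=0: ok; after: ALU=0 MUL=2 MEM=1 BR=0, R=0, W=2
[2] ALU needs rd=2 wr=1: FU; after: ALU=0 MUL=2 MEM=1 BR=0, R=0, W=2
[3] ALU needs rd=2 wr=1: FU; after: ALU=0 MUL=2 MEM=1 BR=0, R=0, W=2
[4] MUL needs rd=1 wr=1: RD_PORT; after: ALU=0 MUL=2 MEM=1 BR=0, R=0, W=2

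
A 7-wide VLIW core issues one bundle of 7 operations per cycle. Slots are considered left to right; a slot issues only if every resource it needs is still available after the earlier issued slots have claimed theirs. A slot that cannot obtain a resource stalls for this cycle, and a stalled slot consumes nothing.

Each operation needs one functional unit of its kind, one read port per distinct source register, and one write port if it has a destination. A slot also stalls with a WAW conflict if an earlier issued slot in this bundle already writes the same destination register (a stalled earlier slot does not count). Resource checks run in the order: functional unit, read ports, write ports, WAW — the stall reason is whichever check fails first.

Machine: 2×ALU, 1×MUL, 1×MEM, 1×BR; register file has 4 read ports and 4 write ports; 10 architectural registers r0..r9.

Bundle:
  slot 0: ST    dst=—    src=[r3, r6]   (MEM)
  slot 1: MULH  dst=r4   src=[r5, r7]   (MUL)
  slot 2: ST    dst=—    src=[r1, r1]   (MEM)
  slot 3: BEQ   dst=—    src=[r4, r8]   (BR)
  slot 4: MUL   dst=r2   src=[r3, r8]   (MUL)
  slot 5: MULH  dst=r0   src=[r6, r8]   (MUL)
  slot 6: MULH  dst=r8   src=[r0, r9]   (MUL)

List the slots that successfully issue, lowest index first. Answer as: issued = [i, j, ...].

issued = [0, 1]

(0) want 1×MEM +2rd +0wr — yes → AL2|MU1|ME0|BR1|rd2|wr4
(1) want 1×MUL +2rd +1wr — yes → AL2|MU0|ME0|BR1|rd0|wr3
(2) want 1×MEM +1rd +0wr — FU → AL2|MU0|ME0|BR1|rd0|wr3
(3) want 1×BR +2rd +0wr — RD_PORT → AL2|MU0|ME0|BR1|rd0|wr3
(4) want 1×MUL +2rd +1wr — FU → AL2|MU0|ME0|BR1|rd0|wr3
(5) want 1×MUL +2rd +1wr — FU → AL2|MU0|ME0|BR1|rd0|wr3
(6) want 1×MUL +2rd +1wr — FU → AL2|MU0|ME0|BR1|rd0|wr3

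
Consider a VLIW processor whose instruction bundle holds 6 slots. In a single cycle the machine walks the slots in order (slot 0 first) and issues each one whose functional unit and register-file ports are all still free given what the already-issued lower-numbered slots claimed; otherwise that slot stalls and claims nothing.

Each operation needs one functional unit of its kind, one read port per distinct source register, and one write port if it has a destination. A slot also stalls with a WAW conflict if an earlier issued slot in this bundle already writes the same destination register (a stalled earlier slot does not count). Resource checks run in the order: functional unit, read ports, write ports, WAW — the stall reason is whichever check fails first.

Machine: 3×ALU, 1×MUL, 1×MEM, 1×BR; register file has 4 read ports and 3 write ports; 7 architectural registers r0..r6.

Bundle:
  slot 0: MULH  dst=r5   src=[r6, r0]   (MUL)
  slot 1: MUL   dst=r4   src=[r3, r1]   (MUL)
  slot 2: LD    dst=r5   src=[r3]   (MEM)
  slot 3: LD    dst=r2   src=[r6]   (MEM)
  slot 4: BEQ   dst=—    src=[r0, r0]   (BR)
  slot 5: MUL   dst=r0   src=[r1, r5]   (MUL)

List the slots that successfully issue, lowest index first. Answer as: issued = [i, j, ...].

(0) want 1×MUL +2rd +1wr — yes → AL3|MU0|ME1|BR1|rd2|wr2
(1) want 1×MUL +2rd +1wr — FU → AL3|MU0|ME1|BR1|rd2|wr2
(2) want 1×MEM +1rd +1wr — WAW → AL3|MU0|ME1|BR1|rd2|wr2
(3) want 1×MEM +1rd +1wr — yes → AL3|MU0|ME0|BR1|rd1|wr1
(4) want 1×BR +1rd +0wr — yes → AL3|MU0|ME0|BR0|rd0|wr1
(5) want 1×MUL +2rd +1wr — FU → AL3|MU0|ME0|BR0|rd0|wr1

issued = [0, 3, 4]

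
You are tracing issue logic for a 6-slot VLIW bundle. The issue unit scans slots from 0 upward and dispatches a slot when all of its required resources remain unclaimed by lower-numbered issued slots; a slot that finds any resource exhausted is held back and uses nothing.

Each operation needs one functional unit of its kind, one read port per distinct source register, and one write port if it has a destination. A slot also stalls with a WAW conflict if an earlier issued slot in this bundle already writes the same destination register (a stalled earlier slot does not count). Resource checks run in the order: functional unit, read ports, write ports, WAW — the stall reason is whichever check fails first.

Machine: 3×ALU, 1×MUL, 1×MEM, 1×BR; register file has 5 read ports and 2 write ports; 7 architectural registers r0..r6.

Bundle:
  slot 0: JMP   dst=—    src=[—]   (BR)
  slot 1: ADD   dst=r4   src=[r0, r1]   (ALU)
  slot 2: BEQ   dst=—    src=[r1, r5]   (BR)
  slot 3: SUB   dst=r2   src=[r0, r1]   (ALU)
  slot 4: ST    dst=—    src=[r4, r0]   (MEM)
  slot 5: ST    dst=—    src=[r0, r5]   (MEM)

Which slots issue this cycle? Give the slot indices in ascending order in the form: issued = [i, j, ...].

issued = [0, 1, 3]

[0] BR needs rd=0 wr=0: ok; after: ALU=3 MUL=1 MEM=1 BR=0, R=5, W=2
[1] ALU needs rd=2 wr=1: ok; after: ALU=2 MUL=1 MEM=1 BR=0, R=3, W=1
[2] BR needs rd=2 wr=0: FU; after: ALU=2 MUL=1 MEM=1 BR=0, R=3, W=1
[3] ALU needs rd=2 wr=1: ok; after: ALU=1 MUL=1 MEM=1 BR=0, R=1, W=0
[4] MEM needs rd=2 wr=0: RD_PORT; after: ALU=1 MUL=1 MEM=1 BR=0, R=1, W=0
[5] MEM needs rd=2 wr=0: RD_PORT; after: ALU=1 MUL=1 MEM=1 BR=0, R=1, W=0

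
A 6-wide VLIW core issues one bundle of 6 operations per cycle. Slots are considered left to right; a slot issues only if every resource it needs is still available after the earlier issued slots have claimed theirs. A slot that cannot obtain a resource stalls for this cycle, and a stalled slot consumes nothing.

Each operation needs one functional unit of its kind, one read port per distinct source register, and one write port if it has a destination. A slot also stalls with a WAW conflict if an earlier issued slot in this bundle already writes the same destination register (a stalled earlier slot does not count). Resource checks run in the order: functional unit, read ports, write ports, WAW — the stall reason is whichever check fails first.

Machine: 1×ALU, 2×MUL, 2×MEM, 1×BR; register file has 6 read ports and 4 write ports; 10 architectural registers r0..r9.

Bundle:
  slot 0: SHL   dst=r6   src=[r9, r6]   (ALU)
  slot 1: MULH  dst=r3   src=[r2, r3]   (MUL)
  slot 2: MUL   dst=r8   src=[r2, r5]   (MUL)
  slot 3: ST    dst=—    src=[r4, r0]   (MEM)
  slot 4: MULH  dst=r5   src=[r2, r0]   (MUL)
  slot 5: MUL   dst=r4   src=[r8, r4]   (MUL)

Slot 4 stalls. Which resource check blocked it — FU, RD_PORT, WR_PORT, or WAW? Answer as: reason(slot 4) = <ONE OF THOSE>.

reason(slot 4) = FU

(0) want 1×ALU +2rd +1wr — yes → AL0|MU2|ME2|BR1|rd4|wr3
(1) want 1×MUL +2rd +1wr — yes → AL0|MU1|ME2|BR1|rd2|wr2
(2) want 1×MUL +2rd +1wr — yes → AL0|MU0|ME2|BR1|rd0|wr1
(3) want 1×MEM +2rd +0wr — RD_PORT → AL0|MU0|ME2|BR1|rd0|wr1
(4) want 1×MUL +2rd +1wr — FU → AL0|MU0|ME2|BR1|rd0|wr1
(5) want 1×MUL +2rd +1wr — FU → AL0|MU0|ME2|BR1|rd0|wr1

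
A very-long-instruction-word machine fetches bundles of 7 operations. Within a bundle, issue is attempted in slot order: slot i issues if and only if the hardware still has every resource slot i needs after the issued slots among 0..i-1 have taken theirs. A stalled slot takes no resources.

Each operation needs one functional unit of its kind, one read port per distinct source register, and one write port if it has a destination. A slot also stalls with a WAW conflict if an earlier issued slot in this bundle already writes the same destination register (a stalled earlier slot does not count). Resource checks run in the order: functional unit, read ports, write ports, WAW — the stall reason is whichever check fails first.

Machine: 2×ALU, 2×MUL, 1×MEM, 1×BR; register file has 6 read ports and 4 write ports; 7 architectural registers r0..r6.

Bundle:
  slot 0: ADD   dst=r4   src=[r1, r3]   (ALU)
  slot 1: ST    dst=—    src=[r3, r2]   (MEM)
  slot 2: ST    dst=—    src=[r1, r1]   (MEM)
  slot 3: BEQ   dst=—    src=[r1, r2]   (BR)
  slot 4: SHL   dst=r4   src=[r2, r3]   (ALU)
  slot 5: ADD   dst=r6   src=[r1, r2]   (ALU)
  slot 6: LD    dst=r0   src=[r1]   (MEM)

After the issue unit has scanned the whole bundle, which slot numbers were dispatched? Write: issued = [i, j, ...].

slot 0 (ALU): ISSUE — free A1,Mu2,Ld1,B1 rp4 wp3
slot 1 (MEM): ISSUE — free A1,Mu2,Ld0,B1 rp2 wp3
slot 2 (MEM): stall FU — free A1,Mu2,Ld0,B1 rp2 wp3
slot 3 (BR): ISSUE — free A1,Mu2,Ld0,B0 rp0 wp3
slot 4 (ALU): stall RD_PORT — free A1,Mu2,Ld0,B0 rp0 wp3
slot 5 (ALU): stall RD_PORT — free A1,Mu2,Ld0,B0 rp0 wp3
slot 6 (MEM): stall FU — free A1,Mu2,Ld0,B0 rp0 wp3

issued = [0, 1, 3]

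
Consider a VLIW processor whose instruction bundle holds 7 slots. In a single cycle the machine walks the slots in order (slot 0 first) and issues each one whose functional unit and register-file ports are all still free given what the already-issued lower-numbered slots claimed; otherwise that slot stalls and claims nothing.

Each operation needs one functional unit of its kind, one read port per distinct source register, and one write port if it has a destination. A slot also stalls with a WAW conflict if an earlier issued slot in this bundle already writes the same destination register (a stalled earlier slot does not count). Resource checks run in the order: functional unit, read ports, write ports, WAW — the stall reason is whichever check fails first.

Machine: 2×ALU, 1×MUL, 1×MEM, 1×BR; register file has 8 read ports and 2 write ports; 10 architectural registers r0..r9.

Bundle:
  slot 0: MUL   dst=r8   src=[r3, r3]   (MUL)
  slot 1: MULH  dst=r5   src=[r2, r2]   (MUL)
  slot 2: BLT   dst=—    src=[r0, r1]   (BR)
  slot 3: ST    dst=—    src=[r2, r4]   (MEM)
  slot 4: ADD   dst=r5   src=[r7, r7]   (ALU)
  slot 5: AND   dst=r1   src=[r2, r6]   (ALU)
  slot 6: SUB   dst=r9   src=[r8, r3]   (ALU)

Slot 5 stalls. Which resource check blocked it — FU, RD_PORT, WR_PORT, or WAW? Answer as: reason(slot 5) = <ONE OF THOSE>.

reason(slot 5) = WR_PORT

slot 0 (MUL): ISSUE — free A2,Mu0,Ld1,B1 rp7 wp1
slot 1 (MUL): stall FU — free A2,Mu0,Ld1,B1 rp7 wp1
slot 2 (BR): ISSUE — free A2,Mu0,Ld1,B0 rp5 wp1
slot 3 (MEM): ISSUE — free A2,Mu0,Ld0,B0 rp3 wp1
slot 4 (ALU): ISSUE — free A1,Mu0,Ld0,B0 rp2 wp0
slot 5 (ALU): stall WR_PORT — free A1,Mu0,Ld0,B0 rp2 wp0
slot 6 (ALU): stall WR_PORT — free A1,Mu0,Ld0,B0 rp2 wp0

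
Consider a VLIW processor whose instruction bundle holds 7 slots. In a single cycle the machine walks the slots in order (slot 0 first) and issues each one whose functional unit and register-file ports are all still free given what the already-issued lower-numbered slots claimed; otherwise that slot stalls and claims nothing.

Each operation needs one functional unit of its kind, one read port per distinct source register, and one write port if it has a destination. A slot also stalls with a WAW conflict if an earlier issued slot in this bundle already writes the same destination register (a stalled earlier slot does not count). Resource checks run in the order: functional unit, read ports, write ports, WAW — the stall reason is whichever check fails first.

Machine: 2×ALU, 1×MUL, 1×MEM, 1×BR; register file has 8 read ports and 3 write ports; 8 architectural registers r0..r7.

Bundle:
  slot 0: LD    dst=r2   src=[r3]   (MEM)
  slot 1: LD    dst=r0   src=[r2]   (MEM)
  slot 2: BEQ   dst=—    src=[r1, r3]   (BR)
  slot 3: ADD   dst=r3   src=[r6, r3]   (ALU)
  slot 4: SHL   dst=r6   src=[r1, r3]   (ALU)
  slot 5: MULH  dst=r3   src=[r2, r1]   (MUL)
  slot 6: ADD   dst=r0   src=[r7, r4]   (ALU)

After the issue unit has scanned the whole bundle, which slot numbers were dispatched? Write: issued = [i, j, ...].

issued = [0, 2, 3, 4]

  0. MEM→r2 ⇒ go  {2A/1Mu/0Ld/1B | 7r 2w}
  1. MEM→r0 ⇒ no(FU)  {2A/1Mu/0Ld/1B | 7r 2w}
  2. BR ⇒ go  {2A/1Mu/0Ld/0B | 5r 2w}
  3. ALU→r3 ⇒ go  {1A/1Mu/0Ld/0B | 3r 1w}
  4. ALU→r6 ⇒ go  {0A/1Mu/0Ld/0B | 1r 0w}
  5. MUL→r3 ⇒ no(RD_PORT)  {0A/1Mu/0Ld/0B | 1r 0w}
  6. ALU→r0 ⇒ no(FU)  {0A/1Mu/0Ld/0B | 1r 0w}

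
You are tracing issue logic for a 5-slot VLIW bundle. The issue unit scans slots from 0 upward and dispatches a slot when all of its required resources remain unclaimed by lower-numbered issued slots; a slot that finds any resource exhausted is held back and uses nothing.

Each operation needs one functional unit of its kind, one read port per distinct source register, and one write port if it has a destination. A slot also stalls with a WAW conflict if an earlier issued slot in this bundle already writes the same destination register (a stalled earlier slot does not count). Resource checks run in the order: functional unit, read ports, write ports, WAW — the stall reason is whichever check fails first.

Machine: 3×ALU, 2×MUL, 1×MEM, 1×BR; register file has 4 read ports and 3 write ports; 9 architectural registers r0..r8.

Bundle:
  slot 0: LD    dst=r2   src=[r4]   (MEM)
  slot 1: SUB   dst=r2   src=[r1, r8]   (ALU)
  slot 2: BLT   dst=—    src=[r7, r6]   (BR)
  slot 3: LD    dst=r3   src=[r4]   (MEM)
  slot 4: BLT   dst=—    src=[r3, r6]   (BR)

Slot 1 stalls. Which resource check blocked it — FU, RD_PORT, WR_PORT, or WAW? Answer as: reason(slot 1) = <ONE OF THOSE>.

reason(slot 1) = WAW

[0] MEM needs rd=1 wr=1: ok; after: ALU=3 MUL=2 MEM=0 BR=1, R=3, W=2
[1] ALU needs rd=2 wr=1: WAW; after: ALU=3 MUL=2 MEM=0 BR=1, R=3, W=2
[2] BR needs rd=2 wr=0: ok; after: ALU=3 MUL=2 MEM=0 BR=0, R=1, W=2
[3] MEM needs rd=1 wr=1: FU; after: ALU=3 MUL=2 MEM=0 BR=0, R=1, W=2
[4] BR needs rd=2 wr=0: FU; after: ALU=3 MUL=2 MEM=0 BR=0, R=1, W=2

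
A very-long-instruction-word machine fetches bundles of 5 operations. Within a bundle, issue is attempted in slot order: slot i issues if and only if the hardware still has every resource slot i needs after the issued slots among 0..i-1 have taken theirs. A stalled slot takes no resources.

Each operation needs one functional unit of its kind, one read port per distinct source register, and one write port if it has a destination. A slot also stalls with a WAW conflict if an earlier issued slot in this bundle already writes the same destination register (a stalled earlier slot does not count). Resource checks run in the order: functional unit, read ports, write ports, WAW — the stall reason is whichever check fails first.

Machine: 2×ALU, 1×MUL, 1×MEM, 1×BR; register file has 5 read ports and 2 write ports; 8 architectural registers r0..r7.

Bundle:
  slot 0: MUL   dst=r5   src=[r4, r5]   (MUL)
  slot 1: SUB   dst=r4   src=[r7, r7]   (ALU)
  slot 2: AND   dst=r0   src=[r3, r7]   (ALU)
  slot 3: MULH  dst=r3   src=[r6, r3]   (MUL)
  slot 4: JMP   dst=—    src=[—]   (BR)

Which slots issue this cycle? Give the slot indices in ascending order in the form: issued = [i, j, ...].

issued = [0, 1, 4]

slot 0 (MUL): ISSUE — free A2,Mu0,Ld1,B1 rp3 wp1
slot 1 (ALU): ISSUE — free A1,Mu0,Ld1,B1 rp2 wp0
slot 2 (ALU): stall WR_PORT — free A1,Mu0,Ld1,B1 rp2 wp0
slot 3 (MUL): stall FU — free A1,Mu0,Ld1,B1 rp2 wp0
slot 4 (BR): ISSUE — free A1,Mu0,Ld1,B0 rp2 wp0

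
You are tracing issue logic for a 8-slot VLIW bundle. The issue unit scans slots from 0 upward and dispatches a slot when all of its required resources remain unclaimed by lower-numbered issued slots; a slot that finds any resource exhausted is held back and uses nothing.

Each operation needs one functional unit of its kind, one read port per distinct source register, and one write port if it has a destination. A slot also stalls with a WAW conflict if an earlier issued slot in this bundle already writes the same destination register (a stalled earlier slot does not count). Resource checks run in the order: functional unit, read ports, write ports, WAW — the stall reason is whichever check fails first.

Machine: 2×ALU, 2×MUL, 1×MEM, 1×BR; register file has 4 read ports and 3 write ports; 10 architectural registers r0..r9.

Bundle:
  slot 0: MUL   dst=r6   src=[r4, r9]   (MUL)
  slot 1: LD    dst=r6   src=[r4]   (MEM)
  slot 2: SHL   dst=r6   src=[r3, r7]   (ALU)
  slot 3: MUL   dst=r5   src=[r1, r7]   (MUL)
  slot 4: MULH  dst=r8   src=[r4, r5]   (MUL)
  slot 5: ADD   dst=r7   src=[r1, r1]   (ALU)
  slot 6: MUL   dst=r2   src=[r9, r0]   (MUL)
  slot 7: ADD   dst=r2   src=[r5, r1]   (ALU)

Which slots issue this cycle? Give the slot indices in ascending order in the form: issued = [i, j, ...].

issued = [0, 3]

(0) want 1×MUL +2rd +1wr — yes → AL2|MU1|ME1|BR1|rd2|wr2
(1) want 1×MEM +1rd +1wr — WAW → AL2|MU1|ME1|BR1|rd2|wr2
(2) want 1×ALU +2rd +1wr — WAW → AL2|MU1|ME1|BR1|rd2|wr2
(3) want 1×MUL +2rd +1wr — yes → AL2|MU0|ME1|BR1|rd0|wr1
(4) want 1×MUL +2rd +1wr — FU → AL2|MU0|ME1|BR1|rd0|wr1
(5) want 1×ALU +1rd +1wr — RD_PORT → AL2|MU0|ME1|BR1|rd0|wr1
(6) want 1×MUL +2rd +1wr — FU → AL2|MU0|ME1|BR1|rd0|wr1
(7) want 1×ALU +2rd +1wr — RD_PORT → AL2|MU0|ME1|BR1|rd0|wr1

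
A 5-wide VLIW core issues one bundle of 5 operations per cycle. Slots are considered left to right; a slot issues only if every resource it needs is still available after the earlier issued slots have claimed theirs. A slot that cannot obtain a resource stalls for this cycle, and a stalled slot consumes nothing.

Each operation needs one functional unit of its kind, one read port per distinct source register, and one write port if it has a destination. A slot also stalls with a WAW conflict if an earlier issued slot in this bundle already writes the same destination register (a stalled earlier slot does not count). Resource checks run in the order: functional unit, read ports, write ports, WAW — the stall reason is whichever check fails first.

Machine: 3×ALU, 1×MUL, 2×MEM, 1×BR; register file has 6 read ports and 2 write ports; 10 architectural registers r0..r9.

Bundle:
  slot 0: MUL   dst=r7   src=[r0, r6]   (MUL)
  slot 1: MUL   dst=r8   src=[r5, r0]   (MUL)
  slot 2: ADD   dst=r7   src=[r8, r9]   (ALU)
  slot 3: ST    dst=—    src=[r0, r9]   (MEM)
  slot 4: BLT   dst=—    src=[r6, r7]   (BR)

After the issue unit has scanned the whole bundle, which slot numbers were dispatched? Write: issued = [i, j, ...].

issued = [0, 3, 4]

(0) want 1×MUL +2rd +1wr — yes → AL3|MU0|ME2|BR1|rd4|wr1
(1) want 1×MUL +2rd +1wr — FU → AL3|MU0|ME2|BR1|rd4|wr1
(2) want 1×ALU +2rd +1wr — WAW → AL3|MU0|ME2|BR1|rd4|wr1
(3) want 1×MEM +2rd +0wr — yes → AL3|MU0|ME1|BR1|rd2|wr1
(4) want 1×BR +2rd +0wr — yes → AL3|MU0|ME1|BR0|rd0|wr1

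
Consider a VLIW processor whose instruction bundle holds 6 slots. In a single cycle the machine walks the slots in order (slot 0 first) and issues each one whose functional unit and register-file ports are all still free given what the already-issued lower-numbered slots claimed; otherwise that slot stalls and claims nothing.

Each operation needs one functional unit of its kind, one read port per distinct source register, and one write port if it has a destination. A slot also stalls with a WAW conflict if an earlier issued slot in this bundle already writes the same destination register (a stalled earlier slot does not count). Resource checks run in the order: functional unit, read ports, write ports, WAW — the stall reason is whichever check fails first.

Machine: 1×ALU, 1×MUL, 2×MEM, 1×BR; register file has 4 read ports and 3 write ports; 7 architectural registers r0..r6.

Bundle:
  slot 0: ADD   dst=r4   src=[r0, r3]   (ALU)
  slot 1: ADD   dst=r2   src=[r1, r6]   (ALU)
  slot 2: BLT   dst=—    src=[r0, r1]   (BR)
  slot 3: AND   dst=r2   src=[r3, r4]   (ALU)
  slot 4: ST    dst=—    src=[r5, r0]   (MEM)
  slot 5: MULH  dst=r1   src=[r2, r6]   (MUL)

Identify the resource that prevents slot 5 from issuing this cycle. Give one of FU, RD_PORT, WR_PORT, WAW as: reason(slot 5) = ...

  0. ALU→r4 ⇒ go  {0A/1Mu/2Ld/1B | 2r 2w}
  1. ALU→r2 ⇒ no(FU)  {0A/1Mu/2Ld/1B | 2r 2w}
  2. BR ⇒ go  {0A/1Mu/2Ld/0B | 0r 2w}
  3. ALU→r2 ⇒ no(FU)  {0A/1Mu/2Ld/0B | 0r 2w}
  4. MEM ⇒ no(RD_PORT)  {0A/1Mu/2Ld/0B | 0r 2w}
  5. MUL→r1 ⇒ no(RD_PORT)  {0A/1Mu/2Ld/0B | 0r 2w}

reason(slot 5) = RD_PORT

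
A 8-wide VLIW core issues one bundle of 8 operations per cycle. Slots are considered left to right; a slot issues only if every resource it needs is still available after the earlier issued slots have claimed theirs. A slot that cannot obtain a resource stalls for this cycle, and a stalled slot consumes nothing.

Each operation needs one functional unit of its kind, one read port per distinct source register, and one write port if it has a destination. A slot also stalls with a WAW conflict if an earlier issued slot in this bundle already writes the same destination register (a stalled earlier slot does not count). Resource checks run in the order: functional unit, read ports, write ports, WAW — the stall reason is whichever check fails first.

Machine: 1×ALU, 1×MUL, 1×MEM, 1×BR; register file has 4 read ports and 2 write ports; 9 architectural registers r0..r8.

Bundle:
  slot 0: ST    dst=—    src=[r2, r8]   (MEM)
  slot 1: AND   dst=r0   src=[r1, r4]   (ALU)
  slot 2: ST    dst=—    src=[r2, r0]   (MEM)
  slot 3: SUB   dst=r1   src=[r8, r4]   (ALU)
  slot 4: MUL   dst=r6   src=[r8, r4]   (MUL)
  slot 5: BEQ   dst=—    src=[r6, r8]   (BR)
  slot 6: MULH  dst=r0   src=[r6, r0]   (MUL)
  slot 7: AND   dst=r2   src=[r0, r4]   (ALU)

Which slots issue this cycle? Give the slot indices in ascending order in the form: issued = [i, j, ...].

[0] MEM needs rd=2 wr=0: ok; after: ALU=1 MUL=1 MEM=0 BR=1, R=2, W=2
[1] ALU needs rd=2 wr=1: ok; after: ALU=0 MUL=1 MEM=0 BR=1, R=0, W=1
[2] MEM needs rd=2 wr=0: FU; after: ALU=0 MUL=1 MEM=0 BR=1, R=0, W=1
[3] ALU needs rd=2 wr=1: FU; after: ALU=0 MUL=1 MEM=0 BR=1, R=0, W=1
[4] MUL needs rd=2 wr=1: RD_PORT; after: ALU=0 MUL=1 MEM=0 BR=1, R=0, W=1
[5] BR needs rd=2 wr=0: RD_PORT; after: ALU=0 MUL=1 MEM=0 BR=1, R=0, W=1
[6] MUL needs rd=2 wr=1: RD_PORT; after: ALU=0 MUL=1 MEM=0 BR=1, R=0, W=1
[7] ALU needs rd=2 wr=1: FU; after: ALU=0 MUL=1 MEM=0 BR=1, R=0, W=1

issued = [0, 1]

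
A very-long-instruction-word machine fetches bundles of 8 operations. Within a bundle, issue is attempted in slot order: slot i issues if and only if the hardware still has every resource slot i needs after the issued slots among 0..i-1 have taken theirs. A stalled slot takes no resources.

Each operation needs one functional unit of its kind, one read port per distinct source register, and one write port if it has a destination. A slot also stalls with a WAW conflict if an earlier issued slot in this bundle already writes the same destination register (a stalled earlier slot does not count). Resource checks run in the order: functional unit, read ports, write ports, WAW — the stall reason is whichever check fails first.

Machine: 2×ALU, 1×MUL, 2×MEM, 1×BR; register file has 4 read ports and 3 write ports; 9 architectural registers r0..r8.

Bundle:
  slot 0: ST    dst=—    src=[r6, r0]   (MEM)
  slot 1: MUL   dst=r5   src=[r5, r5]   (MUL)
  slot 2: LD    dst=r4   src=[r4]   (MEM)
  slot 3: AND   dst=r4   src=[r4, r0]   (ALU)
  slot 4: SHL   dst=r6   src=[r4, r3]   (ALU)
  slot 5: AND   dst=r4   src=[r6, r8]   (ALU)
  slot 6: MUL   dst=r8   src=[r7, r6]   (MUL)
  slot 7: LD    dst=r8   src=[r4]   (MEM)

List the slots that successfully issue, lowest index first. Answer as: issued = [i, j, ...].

issued = [0, 1, 2]

(0) want 1×MEM +2rd +0wr — yes → AL2|MU1|ME1|BR1|rd2|wr3
(1) want 1×MUL +1rd +1wr — yes → AL2|MU0|ME1|BR1|rd1|wr2
(2) want 1×MEM +1rd +1wr — yes → AL2|MU0|ME0|BR1|rd0|wr1
(3) want 1×ALU +2rd +1wr — RD_PORT → AL2|MU0|ME0|BR1|rd0|wr1
(4) want 1×ALU +2rd +1wr — RD_PORT → AL2|MU0|ME0|BR1|rd0|wr1
(5) want 1×ALU +2rd +1wr — RD_PORT → AL2|MU0|ME0|BR1|rd0|wr1
(6) want 1×MUL +2rd +1wr — FU → AL2|MU0|ME0|BR1|rd0|wr1
(7) want 1×MEM +1rd +1wr — FU → AL2|MU0|ME0|BR1|rd0|wr1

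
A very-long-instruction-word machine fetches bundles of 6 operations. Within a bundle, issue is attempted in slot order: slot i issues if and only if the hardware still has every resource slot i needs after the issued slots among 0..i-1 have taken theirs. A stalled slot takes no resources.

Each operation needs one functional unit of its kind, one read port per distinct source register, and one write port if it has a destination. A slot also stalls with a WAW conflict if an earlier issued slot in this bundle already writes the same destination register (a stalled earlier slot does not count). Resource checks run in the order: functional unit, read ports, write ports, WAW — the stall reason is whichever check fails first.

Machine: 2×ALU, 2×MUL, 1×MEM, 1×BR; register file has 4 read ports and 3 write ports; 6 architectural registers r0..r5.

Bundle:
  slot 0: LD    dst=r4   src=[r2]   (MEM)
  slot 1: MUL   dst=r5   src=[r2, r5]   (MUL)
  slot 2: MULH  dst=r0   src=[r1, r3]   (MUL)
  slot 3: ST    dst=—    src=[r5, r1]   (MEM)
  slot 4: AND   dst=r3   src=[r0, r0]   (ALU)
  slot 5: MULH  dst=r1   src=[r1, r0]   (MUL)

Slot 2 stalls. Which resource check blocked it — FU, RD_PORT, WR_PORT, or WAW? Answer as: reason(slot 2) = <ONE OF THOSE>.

reason(slot 2) = RD_PORT

#0 MEM src=r2 dispatched  <A:2 Mu:2 Ld:0 B:1 rd:3 wr:2>
#1 MUL src=r2,r5 dispatched  <A:2 Mu:1 Ld:0 B:1 rd:1 wr:1>
#2 MUL src=r1,r3 held:RD_PORT  <A:2 Mu:1 Ld:0 B:1 rd:1 wr:1>
#3 MEM src=r5,r1 held:FU  <A:2 Mu:1 Ld:0 B:1 rd:1 wr:1>
#4 ALU src=r0,r0 dispatched  <A:1 Mu:1 Ld:0 B:1 rd:0 wr:0>
#5 MUL src=r1,r0 held:RD_PORT  <A:1 Mu:1 Ld:0 B:1 rd:0 wr:0>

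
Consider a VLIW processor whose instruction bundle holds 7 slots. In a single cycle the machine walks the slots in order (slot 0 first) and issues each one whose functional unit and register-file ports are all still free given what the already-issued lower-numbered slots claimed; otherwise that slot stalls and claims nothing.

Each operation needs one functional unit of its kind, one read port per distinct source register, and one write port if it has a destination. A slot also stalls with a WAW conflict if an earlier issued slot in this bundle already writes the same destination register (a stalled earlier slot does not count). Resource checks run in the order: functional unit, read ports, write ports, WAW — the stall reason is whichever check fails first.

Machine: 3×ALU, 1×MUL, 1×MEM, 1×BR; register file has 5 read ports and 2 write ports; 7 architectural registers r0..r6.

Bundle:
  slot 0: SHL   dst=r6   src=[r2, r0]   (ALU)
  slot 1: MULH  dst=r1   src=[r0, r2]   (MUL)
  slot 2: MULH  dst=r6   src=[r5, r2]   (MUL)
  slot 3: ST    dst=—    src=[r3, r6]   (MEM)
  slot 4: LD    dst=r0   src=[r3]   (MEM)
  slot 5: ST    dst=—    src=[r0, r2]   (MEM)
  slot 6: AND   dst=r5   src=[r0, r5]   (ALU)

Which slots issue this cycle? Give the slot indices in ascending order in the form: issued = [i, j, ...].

issued = [0, 1]

[0] ALU needs rd=2 wr=1: ok; after: ALU=2 MUL=1 MEM=1 BR=1, R=3, W=1
[1] MUL needs rd=2 wr=1: ok; after: ALU=2 MUL=0 MEM=1 BR=1, R=1, W=0
[2] MUL needs rd=2 wr=1: FU; after: ALU=2 MUL=0 MEM=1 BR=1, R=1, W=0
[3] MEM needs rd=2 wr=0: RD_PORT; after: ALU=2 MUL=0 MEM=1 BR=1, R=1, W=0
[4] MEM needs rd=1 wr=1: WR_PORT; after: ALU=2 MUL=0 MEM=1 BR=1, R=1, W=0
[5] MEM needs rd=2 wr=0: RD_PORT; after: ALU=2 MUL=0 MEM=1 BR=1, R=1, W=0
[6] ALU needs rd=2 wr=1: RD_PORT; after: ALU=2 MUL=0 MEM=1 BR=1, R=1, W=0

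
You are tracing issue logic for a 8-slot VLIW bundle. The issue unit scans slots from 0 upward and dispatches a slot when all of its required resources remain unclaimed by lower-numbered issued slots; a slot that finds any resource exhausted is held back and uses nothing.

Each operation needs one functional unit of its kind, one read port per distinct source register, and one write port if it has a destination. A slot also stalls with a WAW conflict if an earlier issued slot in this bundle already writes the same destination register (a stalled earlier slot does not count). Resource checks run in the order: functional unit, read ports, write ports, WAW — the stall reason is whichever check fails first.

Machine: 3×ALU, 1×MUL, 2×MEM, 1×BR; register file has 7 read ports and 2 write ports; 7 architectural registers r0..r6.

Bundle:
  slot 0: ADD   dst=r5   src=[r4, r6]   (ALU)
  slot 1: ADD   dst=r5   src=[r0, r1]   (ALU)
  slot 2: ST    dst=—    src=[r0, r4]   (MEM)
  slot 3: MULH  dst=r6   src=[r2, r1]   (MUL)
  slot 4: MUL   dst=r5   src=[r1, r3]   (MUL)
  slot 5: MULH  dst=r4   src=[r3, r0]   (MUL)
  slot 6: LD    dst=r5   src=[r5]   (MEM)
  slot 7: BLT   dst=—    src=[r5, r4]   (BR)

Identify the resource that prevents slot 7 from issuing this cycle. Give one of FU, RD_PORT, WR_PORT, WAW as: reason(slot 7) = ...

  0. ALU→r5 ⇒ go  {2A/1Mu/2Ld/1B | 5r 1w}
  1. ALU→r5 ⇒ no(WAW)  {2A/1Mu/2Ld/1B | 5r 1w}
  2. MEM ⇒ go  {2A/1Mu/1Ld/1B | 3r 1w}
  3. MUL→r6 ⇒ go  {2A/0Mu/1Ld/1B | 1r 0w}
  4. MUL→r5 ⇒ no(FU)  {2A/0Mu/1Ld/1B | 1r 0w}
  5. MUL→r4 ⇒ no(FU)  {2A/0Mu/1Ld/1B | 1r 0w}
  6. MEM→r5 ⇒ no(WR_PORT)  {2A/0Mu/1Ld/1B | 1r 0w}
  7. BR ⇒ no(RD_PORT)  {2A/0Mu/1Ld/1B | 1r 0w}

reason(slot 7) = RD_PORT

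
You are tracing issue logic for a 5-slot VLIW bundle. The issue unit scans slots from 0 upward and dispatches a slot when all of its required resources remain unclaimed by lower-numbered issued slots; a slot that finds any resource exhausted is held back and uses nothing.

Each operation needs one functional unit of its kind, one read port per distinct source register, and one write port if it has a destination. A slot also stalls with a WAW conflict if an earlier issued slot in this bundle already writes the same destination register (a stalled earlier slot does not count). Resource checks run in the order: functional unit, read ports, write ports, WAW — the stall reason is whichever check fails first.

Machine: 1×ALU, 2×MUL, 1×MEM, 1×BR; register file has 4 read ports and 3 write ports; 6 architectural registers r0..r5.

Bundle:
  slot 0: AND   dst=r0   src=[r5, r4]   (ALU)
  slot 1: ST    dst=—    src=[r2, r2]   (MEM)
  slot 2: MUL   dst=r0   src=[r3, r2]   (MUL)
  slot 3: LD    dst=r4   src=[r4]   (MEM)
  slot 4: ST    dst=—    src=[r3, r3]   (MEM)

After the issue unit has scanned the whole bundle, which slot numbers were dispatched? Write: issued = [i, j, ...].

  0. ALU→r0 ⇒ go  {0A/2Mu/1Ld/1B | 2r 2w}
  1. MEM ⇒ go  {0A/2Mu/0Ld/1B | 1r 2w}
  2. MUL→r0 ⇒ no(RD_PORT)  {0A/2Mu/0Ld/1B | 1r 2w}
  3. MEM→r4 ⇒ no(FU)  {0A/2Mu/0Ld/1B | 1r 2w}
  4. MEM ⇒ no(FU)  {0A/2Mu/0Ld/1B | 1r 2w}

issued = [0, 1]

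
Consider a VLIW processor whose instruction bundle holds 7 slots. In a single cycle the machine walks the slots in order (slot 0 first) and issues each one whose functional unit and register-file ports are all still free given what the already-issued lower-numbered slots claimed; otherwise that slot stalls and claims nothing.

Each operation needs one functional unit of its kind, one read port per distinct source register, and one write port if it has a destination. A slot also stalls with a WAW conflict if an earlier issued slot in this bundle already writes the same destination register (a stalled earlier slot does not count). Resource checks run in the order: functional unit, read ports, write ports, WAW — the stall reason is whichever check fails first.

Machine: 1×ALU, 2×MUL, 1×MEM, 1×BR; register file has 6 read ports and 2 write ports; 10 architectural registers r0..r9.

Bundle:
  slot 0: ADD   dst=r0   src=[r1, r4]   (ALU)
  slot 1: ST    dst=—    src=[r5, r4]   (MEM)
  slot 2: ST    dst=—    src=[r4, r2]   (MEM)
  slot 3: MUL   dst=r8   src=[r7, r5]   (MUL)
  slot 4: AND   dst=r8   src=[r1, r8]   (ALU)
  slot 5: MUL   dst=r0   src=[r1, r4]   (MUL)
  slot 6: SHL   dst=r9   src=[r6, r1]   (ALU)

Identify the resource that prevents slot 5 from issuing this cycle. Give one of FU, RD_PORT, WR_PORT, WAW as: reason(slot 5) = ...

  0. ALU→r0 ⇒ go  {0A/2Mu/1Ld/1B | 4r 1w}
  1. MEM ⇒ go  {0A/2Mu/0Ld/1B | 2r 1w}
  2. MEM ⇒ no(FU)  {0A/2Mu/0Ld/1B | 2r 1w}
  3. MUL→r8 ⇒ go  {0A/1Mu/0Ld/1B | 0r 0w}
  4. ALU→r8 ⇒ no(FU)  {0A/1Mu/0Ld/1B | 0r 0w}
  5. MUL→r0 ⇒ no(RD_PORT)  {0A/1Mu/0Ld/1B | 0r 0w}
  6. ALU→r9 ⇒ no(FU)  {0A/1Mu/0Ld/1B | 0r 0w}

reason(slot 5) = RD_PORT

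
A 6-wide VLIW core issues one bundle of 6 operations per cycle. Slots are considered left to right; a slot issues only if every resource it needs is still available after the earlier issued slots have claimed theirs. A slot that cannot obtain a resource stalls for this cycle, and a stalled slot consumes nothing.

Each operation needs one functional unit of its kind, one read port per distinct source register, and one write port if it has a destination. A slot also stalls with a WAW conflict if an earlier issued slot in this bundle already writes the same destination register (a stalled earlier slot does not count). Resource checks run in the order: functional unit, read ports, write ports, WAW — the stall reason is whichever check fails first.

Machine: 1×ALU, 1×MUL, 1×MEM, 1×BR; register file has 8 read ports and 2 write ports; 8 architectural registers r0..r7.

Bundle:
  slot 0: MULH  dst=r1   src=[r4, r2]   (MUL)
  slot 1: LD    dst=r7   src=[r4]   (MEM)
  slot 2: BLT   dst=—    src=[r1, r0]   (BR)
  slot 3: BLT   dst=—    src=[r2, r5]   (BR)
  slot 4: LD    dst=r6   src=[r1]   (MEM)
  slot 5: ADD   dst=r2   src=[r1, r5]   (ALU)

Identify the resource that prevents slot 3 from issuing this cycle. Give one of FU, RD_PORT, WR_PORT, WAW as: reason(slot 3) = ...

reason(slot 3) = FU

[0] MUL needs rd=2 wr=1: ok; after: ALU=1 MUL=0 MEM=1 BR=1, R=6, W=1
[1] MEM needs rd=1 wr=1: ok; after: ALU=1 MUL=0 MEM=0 BR=1, R=5, W=0
[2] BR needs rd=2 wr=0: ok; after: ALU=1 MUL=0 MEM=0 BR=0, R=3, W=0
[3] BR needs rd=2 wr=0: FU; after: ALU=1 MUL=0 MEM=0 BR=0, R=3, W=0
[4] MEM needs rd=1 wr=1: FU; after: ALU=1 MUL=0 MEM=0 BR=0, R=3, W=0
[5] ALU needs rd=2 wr=1: WR_PORT; after: ALU=1 MUL=0 MEM=0 BR=0, R=3, W=0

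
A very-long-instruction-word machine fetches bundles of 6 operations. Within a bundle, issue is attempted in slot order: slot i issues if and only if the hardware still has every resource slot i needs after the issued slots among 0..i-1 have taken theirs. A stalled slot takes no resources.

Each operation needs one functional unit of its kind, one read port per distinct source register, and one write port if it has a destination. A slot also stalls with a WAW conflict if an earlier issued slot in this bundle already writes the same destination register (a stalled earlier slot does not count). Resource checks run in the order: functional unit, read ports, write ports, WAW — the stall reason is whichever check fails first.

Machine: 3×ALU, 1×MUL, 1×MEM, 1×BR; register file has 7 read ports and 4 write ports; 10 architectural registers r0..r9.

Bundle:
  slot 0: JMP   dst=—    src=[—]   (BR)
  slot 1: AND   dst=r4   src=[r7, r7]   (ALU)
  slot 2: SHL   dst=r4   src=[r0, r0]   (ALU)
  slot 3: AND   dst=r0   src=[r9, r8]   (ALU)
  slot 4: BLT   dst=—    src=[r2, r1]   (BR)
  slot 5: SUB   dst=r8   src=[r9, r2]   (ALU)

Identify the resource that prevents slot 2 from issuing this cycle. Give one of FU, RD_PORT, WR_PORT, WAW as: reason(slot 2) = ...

reason(slot 2) = WAW

[0] BR needs rd=0 wr=0: ok; after: ALU=3 MUL=1 MEM=1 BR=0, R=7, W=4
[1] ALU needs rd=1 wr=1: ok; after: ALU=2 MUL=1 MEM=1 BR=0, R=6, W=3
[2] ALU needs rd=1 wr=1: WAW; after: ALU=2 MUL=1 MEM=1 BR=0, R=6, W=3
[3] ALU needs rd=2 wr=1: ok; after: ALU=1 MUL=1 MEM=1 BR=0, R=4, W=2
[4] BR needs rd=2 wr=0: FU; after: ALU=1 MUL=1 MEM=1 BR=0, R=4, W=2
[5] ALU needs rd=2 wr=1: ok; after: ALU=0 MUL=1 MEM=1 BR=0, R=2, W=1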